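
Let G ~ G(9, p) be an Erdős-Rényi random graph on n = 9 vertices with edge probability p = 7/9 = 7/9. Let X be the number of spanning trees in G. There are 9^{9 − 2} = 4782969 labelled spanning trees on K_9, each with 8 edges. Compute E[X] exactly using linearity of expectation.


K_9 has 9^{9 − 2} = 4782969 labelled spanning trees.
For each such spanning tree H, let X_H = 1 if all 8 edges of H are present in G. Then P[X_H = 1] = p^{8} = (7/9)^{8} = 5764801/43046721.
By linearity: E[X] = Σ_H E[X_H] = 4782969 · p^{8} = 4782969 · 5764801/43046721 = 5764801/9.
Numerically: E[X] ≈ 6.41e+05.

E[X] = 4782969 · (7/9)^{8} = 5764801/9 ≈ 6.41e+05.


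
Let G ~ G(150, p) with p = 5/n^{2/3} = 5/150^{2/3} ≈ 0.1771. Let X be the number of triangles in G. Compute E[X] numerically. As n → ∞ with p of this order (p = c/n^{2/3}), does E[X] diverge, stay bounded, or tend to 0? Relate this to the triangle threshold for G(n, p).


Number of potential triangles: C(150, 3) = 551300.
Each occurs with probability p³ ≈ (0.1771)³ ≈ 5.555556e-03.
By linearity: E[X] = C(150, 3)·p³ ≈ 551300 · 5.555556e-03 ≈ 3062.7778.
Since α = 2/3 < 1, p = c/n^{2/3} ≫ 1/n is above the triangle threshold p ~ 1/n. Asymptotically E[X] ~ (c³/6)·n^{3(1−α)} = (5³/6)·n^{1} → ∞; triangles are abundant w.h.p.

E[X] ≈ 3062.7778; in regime p = Θ(1/n^{2/3}) E[X] diverges (above the triangle threshold p ~ 1/n).


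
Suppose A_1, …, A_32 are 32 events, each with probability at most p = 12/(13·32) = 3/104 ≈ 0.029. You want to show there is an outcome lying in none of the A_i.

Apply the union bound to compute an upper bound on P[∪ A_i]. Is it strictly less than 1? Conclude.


Union bound: P[∪_{i=1}^{32} A_i] ≤ Σ_i P[A_i] ≤ 32·p = 32·(3/104) = 12/13.
Numerically: 12/13 ≈ 0.923.
Is 12/13 < 1? YES.
Since P[∪ A_i] ≤ 12/13 < 1, the complement has P[∩ A_i^c] ≥ 1 − 12/13 = 1/13 > 0, so some outcome avoids every A_i.

32·p = 12/13 ≈ 0.923; existence CERTIFIED by the union bound.


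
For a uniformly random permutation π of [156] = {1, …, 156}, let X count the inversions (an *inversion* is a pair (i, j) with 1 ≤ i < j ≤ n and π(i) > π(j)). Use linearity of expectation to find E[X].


Write X = Σ X_I over the C(156, 2) = 12090 pairs i < j, with X_I the indicator of one inversion.
There are 12090 indicators.
For each fixed pair i < j, the values π(i) and π(j) are two distinct elements of {1, …, 156} in uniformly random order; by symmetry P[π(i) > π(j)] = 1/2.
By linearity: E[X] = 12090 · (1/2) = C(156, 2) · (1/2) = 12090/2 = 6045 ≈ 6045.0000.

E[X] = 6045 = 6045.0000.


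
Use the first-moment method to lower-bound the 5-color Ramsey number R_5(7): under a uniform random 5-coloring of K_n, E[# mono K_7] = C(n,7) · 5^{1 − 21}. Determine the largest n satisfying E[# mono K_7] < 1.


We need C(n, 7) · 5^{1 − 21} < 1, i.e. C(n, 7) < 5^{21 − 1} = 95367431640625.
Check values of n near the boundary:
  n = 336: C(336, 7) = 90079147136880; 90079147136880 < 95367431640625? YES
  n = 337: C(337, 7) = 91989916924632; 91989916924632 < 95367431640625? YES
  n = 338: C(338, 7) = 93935323022736; 93935323022736 < 95367431640625? YES
  n = 339: C(339, 7) = 95915887062372; 95915887062372 < 95367431640625? NO
  n = 340: C(340, 7) = 97932136940560; 97932136940560 < 95367431640625? NO
The largest n with C(n, 7) < 95367431640625 is n = 338 (where E[X] = 93935323022736/95367431640625 ≈ 0.9849833). Hence R_5(7) > 338, i.e. R_5(7) ≥ 339.

Largest n = 338; hence R_5(7) > 338.


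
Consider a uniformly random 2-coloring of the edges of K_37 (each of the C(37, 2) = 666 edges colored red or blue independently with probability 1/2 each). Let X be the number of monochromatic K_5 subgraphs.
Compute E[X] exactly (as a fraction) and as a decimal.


Let X = Σ_S X_S over the C(37, 5) = 435897 subsets S of size 5, where X_S = 1 if the K_5 on S is monochromatic.
For a fixed S, the K_5 on S has C(5, 2) = 10 edges. P[all 10 edges red] = (1/2)^10, and likewise for blue, so P[monochromatic] = 2·(1/2)^10 = 2^{1 − 10} = 1/512.
By linearity: E[X] = C(37, 5) · 2^{1 − 10} = 435897 · 1/512 = 435897/512.
Numerically: E[X] ≈ 851.361328.

E[X] = C(37,5)·2^(1−C(5,2)) = 435897/512 ≈ 851.361328.


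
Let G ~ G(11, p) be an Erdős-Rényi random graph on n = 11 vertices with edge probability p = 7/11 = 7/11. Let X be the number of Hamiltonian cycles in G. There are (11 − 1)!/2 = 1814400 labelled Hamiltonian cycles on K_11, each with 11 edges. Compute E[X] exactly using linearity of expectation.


K_11 has (11 − 1)!/2 = 1814400 labelled Hamiltonian cycles.
For each such Hamiltonian cycle H, let X_H = 1 if all 11 edges of H are present in G. Then P[X_H = 1] = p^{11} = (7/11)^{11} = 1977326743/285311670611.
Summing the indicators: E[X] = Σ_H E[X_H] = 1814400 · p^{11} = 1814400 · 1977326743/285311670611 = 3587661642499200/285311670611.
Numerically: E[X] ≈ 12575.

E[X] = 1814400 · (7/11)^{11} = 3587661642499200/285311670611 ≈ 12575.


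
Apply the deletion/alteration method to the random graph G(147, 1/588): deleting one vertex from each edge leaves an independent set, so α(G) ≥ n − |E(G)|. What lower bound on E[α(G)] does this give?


E[|E(G)|] = C(147, 2)·p = 10731 · (1/588) = 73/4.
E[α(G)] ≥ n − E[|E(G)|] = 147 − 73/4 = 515/4.
Numerically: ≈ 128.750.
(This is only a lower bound; the true E[α(G)] may be larger.)

E[α(G)] ≥ 515/4 ≈ 128.750.


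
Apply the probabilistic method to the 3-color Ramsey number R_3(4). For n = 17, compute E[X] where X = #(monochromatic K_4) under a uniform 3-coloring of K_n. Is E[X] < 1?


E[X] = C(17, 4) · 3^{1 − 6} = 2380 · 3^{−5} = 2380/243.
As a reduced fraction: E[X] = 2380/243 ≈ 9.794239.
Is E[X] < 1? NO.
Since E[X] ≥ 1, the first-moment bound is inconclusive at n = 17; it does NOT by itself certify R_3(4) > 17.

E[X] = 2380/243 ≈ 9.794239; E[X] ≥ 1; first-moment method inconclusive here.


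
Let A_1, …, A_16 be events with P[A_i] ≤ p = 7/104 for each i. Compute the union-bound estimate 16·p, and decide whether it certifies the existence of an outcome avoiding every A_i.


Union bound: P[∪_{i=1}^{16} A_i] ≤ Σ_i P[A_i] ≤ 16·p = 16·(7/104) = 14/13.
Numerically: 14/13 ≈ 1.0769.
Is 14/13 < 1? NO.
Since the bound 14/13 is ≥ 1, the union bound is uninformative here; it does NOT by itself certify existence.

16·p = 14/13 ≈ 1.0769; existence NOT certified by the union bound.


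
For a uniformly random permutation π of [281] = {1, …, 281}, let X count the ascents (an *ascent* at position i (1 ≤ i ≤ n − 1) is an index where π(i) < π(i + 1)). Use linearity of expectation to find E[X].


Write X = Σ X_I over i = 1, …, 280, with X_I the indicator of one ascent.
There are 280 indicators.
For each fixed i, the pair (π(i), π(i+1)) is a uniformly random ordered pair of distinct values from {1, …, 281}; by symmetry P[π(i) < π(i+1)] = 1/2.
By linearity: E[X] = 280 · (1/2) = (281 − 1) · (1/2) = 140 ≈ 140.0000.

E[X] = 140 = 140.0000.


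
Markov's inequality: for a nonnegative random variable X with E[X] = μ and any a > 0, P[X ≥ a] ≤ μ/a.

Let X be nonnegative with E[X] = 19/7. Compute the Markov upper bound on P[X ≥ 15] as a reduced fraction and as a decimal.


μ = E[X] = 19/7, a = 15.
Markov: P[X ≥ 15] ≤ μ/a = (19/7)/15 = 19/105.
Numerically: ≈ 0.181.
(Since a = 15 > μ = 2.714, the bound 19/105 is < 1 and informative.)

P[X ≥ 15] ≤ 19/105 ≈ 0.181.


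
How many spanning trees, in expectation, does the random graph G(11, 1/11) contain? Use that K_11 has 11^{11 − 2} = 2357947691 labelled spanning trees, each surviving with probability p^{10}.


K_11 has 11^{11 − 2} = 2357947691 labelled spanning trees.
For each such spanning tree H, let X_H = 1 if all 10 edges of H are present in G. Then P[X_H = 1] = p^{10} = (1/11)^{10} = 1/25937424601.
By linearity of expectation: E[X] = Σ_H E[X_H] = 2357947691 · p^{10} = 2357947691 · 1/25937424601 = 1/11.
Numerically: E[X] ≈ 0.09091.

E[X] = 2357947691 · (1/11)^{10} = 1/11 ≈ 0.09091.


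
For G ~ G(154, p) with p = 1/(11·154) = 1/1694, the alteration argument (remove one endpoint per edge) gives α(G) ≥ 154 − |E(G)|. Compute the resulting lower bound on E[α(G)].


E[|E(G)|] = C(154, 2)·p = 11781 · (1/1694) = 153/22.
E[α(G)] ≥ n − E[|E(G)|] = 154 − 153/22 = 3235/22.
Numerically: ≈ 147.045455.
(This is only a lower bound; the true E[α(G)] may be larger.)

E[α(G)] ≥ 3235/22 ≈ 147.045455.


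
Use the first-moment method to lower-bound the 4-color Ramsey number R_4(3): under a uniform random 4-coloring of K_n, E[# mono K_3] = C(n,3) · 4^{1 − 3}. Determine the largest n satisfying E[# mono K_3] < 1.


We need C(n, 3) · 4^{1 − 3} < 1, i.e. C(n, 3) < 4^{3 − 1} = 16.
Check values of n near the boundary:
  n = 3: C(3, 3) = 1; 1 < 16? YES
  n = 4: C(4, 3) = 4; 4 < 16? YES
  n = 5: C(5, 3) = 10; 10 < 16? YES
  n = 6: C(6, 3) = 20; 20 < 16? NO
  n = 7: C(7, 3) = 35; 35 < 16? NO
  n = 8: C(8, 3) = 56; 56 < 16? NO
The largest n with C(n, 3) < 16 is n = 5 (where E[X] = 5/8 ≈ 0.625). Hence R_4(3) > 5, i.e. R_4(3) ≥ 6.

Largest n = 5; hence R_4(3) > 5.


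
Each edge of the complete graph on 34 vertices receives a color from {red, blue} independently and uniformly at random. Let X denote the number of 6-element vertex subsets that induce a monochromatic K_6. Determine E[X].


Let X = Σ_S X_S over the C(34, 6) = 1344904 subsets S of size 6, where X_S = 1 if the K_6 on S is monochromatic.
For a fixed S, the K_6 on S has C(6, 2) = 15 edges. P[all 15 edges red] = (1/2)^15, and likewise for blue, so P[monochromatic] = 2·(1/2)^15 = 2^{1 − 15} = 1/16384.
By linearity of expectation: E[X] = C(34, 6) · 2^{1 − 15} = 1344904 · 1/16384 = 168113/2048.
Numerically: E[X] ≈ 82.086426.

E[X] = C(34,6)·2^(1−C(6,2)) = 168113/2048 ≈ 82.086426.


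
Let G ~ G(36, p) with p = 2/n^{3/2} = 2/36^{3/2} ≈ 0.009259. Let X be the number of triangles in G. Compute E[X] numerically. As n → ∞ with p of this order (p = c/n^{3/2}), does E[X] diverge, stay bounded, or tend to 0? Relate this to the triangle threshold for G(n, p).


Number of potential triangles: C(36, 3) = 7140.
Each occurs with probability p³ ≈ (0.009259)³ ≈ 7.938322e-07.
By linearity: E[X] = C(36, 3)·p³ ≈ 7140 · 7.938322e-07 ≈ 0.0057.
Since α = 3/2 > 1, p = c/n^{3/2} = o(1/n) is below the triangle threshold p ~ 1/n. Asymptotically E[X] ~ (c³/6)·n^{3(1−α)} = (2³/6)·n^{-1.5} → 0, so by Markov's inequality G has no triangles w.h.p.

E[X] ≈ 0.0057; in regime p = Θ(1/n^{3/2}) E[X] tends to 0 (below the triangle threshold p ~ 1/n).


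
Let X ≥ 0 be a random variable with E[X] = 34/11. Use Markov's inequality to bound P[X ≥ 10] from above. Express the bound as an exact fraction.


μ = E[X] = 34/11, a = 10.
Markov: P[X ≥ 10] ≤ μ/a = (34/11)/10 = 17/55.
Numerically: ≈ 0.309.
(Since a = 10 > μ = 3.091, the bound 17/55 is < 1 and informative.)

P[X ≥ 10] ≤ 17/55 ≈ 0.309.


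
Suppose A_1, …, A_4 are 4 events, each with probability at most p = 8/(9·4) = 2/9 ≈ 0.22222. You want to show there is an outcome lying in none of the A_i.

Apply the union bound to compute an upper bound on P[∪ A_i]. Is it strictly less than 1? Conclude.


Union bound: P[∪_{i=1}^{4} A_i] ≤ Σ_i P[A_i] ≤ 4·p = 4·(2/9) = 8/9.
Numerically: 8/9 ≈ 0.88889.
Is 8/9 < 1? YES.
Since P[∪ A_i] ≤ 8/9 < 1, the complement has P[∩ A_i^c] ≥ 1 − 8/9 = 1/9 > 0, so some outcome avoids every A_i.

4·p = 8/9 ≈ 0.88889; existence CERTIFIED by the union bound.


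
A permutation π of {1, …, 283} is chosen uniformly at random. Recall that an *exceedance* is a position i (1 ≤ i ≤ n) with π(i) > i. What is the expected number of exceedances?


Write X = Σ_{i=1}^{283} X_i, where X_i = 1_{π(i) > i}.
For each fixed i, π(i) is uniform over {1, …, 283} (marginal of a uniform permutation), so P[π(i) > i] = (n − i)/n. Summing: Σ_{i=1}^{283} (n − i)/n = (0 + 1 + … + 282)/283 = 283(283 − 1)/(2·283) = (283 − 1)/2.
Hence E[X] = Σ_{i=1}^{283} (283 − i)/283 = 141 ≈ 141.000000.

E[X] = 141 = 141.000000.


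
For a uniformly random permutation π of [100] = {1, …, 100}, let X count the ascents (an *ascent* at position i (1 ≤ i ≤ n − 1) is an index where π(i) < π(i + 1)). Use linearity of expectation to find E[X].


Write X = Σ X_I over i = 1, …, 99, with X_I the indicator of one ascent.
There are 99 indicators.
For each fixed i, the pair (π(i), π(i+1)) is a uniformly random ordered pair of distinct values from {1, …, 100}; by symmetry P[π(i) < π(i+1)] = 1/2.
By linearity: E[X] = 99 · (1/2) = (100 − 1) · (1/2) = 99/2 ≈ 49.50000.

E[X] = 99/2 = 49.50000.


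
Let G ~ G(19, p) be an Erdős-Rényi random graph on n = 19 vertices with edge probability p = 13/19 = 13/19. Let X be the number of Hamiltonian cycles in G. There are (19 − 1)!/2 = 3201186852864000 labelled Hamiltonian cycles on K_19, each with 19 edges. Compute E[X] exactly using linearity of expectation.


K_19 has (19 − 1)!/2 = 3201186852864000 labelled Hamiltonian cycles.
For each such Hamiltonian cycle H, let X_H = 1 if all 19 edges of H are present in G. Then P[X_H = 1] = p^{19} = (13/19)^{19} = 1461920290375446110677/1978419655660313589123979.
By linearity of expectation: E[X] = Σ_H E[X_H] = 3201186852864000 · p^{19} = 3201186852864000 · 1461920290375446110677/1978419655660313589123979 = 4679880013484999364018134658428928000/1978419655660313589123979.
Numerically: E[X] ≈ 2.37e+12.

E[X] = 3201186852864000 · (13/19)^{19} = 4679880013484999364018134658428928000/1978419655660313589123979 ≈ 2.37e+12.


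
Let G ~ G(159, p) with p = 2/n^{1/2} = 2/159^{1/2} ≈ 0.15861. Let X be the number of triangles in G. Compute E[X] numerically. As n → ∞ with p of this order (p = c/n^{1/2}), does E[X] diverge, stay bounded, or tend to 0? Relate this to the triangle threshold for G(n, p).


Number of potential triangles: C(159, 3) = 657359.
Each occurs with probability p³ ≈ (0.15861)³ ≈ 3.9901967e-03.
By linearity: E[X] = C(159, 3)·p³ ≈ 657359 · 3.9901967e-03 ≈ 2622.99168.
Since α = 1/2 < 1, p = c/n^{1/2} ≫ 1/n is above the triangle threshold p ~ 1/n. Asymptotically E[X] ~ (c³/6)·n^{3(1−α)} = (2³/6)·n^{1.5} → ∞; triangles are abundant w.h.p.

E[X] ≈ 2622.99168; in regime p = Θ(1/n^{1/2}) E[X] diverges (above the triangle threshold p ~ 1/n).


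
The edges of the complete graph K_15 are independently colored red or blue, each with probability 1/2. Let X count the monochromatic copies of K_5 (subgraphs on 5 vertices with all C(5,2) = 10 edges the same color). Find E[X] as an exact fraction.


Let X = Σ_S X_S over the C(15, 5) = 3003 subsets S of size 5, where X_S = 1 if the K_5 on S is monochromatic.
For a fixed S, the K_5 on S has C(5, 2) = 10 edges. P[all 10 edges red] = (1/2)^10, and likewise for blue, so P[monochromatic] = 2·(1/2)^10 = 2^{1 − 10} = 1/512.
By linearity of expectation: E[X] = C(15, 5) · 2^{1 − 10} = 3003 · 1/512 = 3003/512.
Numerically: E[X] ≈ 5.86523.

E[X] = C(15,5)·2^(1−C(5,2)) = 3003/512 ≈ 5.86523.


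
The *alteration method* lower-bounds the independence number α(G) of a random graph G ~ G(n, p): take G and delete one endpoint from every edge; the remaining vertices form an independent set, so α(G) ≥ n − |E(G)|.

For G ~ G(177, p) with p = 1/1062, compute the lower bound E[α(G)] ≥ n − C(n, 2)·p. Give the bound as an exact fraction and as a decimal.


E[|E(G)|] = C(177, 2)·p = 15576 · (1/1062) = 44/3.
E[α(G)] ≥ n − E[|E(G)|] = 177 − 44/3 = 487/3.
Numerically: ≈ 162.33333.
(This is only a lower bound; the true E[α(G)] may be larger.)

E[α(G)] ≥ 487/3 ≈ 162.33333.


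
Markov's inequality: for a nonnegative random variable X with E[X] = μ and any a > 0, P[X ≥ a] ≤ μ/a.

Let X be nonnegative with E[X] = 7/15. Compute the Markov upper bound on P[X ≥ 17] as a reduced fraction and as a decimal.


μ = E[X] = 7/15, a = 17.
Markov: P[X ≥ 17] ≤ μ/a = (7/15)/17 = 7/255.
Numerically: ≈ 0.027.
(Since a = 17 > μ = 0.467, the bound 7/255 is < 1 and informative.)

P[X ≥ 17] ≤ 7/255 ≈ 0.027.


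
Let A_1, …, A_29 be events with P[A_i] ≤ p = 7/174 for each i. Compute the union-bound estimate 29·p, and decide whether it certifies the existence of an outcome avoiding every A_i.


Union bound: P[∪_{i=1}^{29} A_i] ≤ Σ_i P[A_i] ≤ 29·p = 29·(7/174) = 7/6.
Numerically: 7/6 ≈ 1.16667.
Is 7/6 < 1? NO.
Since the bound 7/6 is ≥ 1, the union bound is uninformative here; it does NOT by itself certify existence.

29·p = 7/6 ≈ 1.16667; existence NOT certified by the union bound.


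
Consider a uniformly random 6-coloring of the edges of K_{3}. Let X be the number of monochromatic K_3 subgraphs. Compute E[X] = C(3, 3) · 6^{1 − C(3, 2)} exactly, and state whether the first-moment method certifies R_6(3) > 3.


E[X] = C(3, 3) · 6^{1 − 3} = 1 · 6^{−2} = 1/36.
As a reduced fraction: E[X] = 1/36 ≈ 0.028.
Is E[X] < 1? YES.
Since E[X] < 1, there exists a 6-coloring of K_{3} with no monochromatic K_3; hence R_6(3) > 3.

E[X] = 1/36 ≈ 0.028; E[X] < 1, so R_6(3) > 3.


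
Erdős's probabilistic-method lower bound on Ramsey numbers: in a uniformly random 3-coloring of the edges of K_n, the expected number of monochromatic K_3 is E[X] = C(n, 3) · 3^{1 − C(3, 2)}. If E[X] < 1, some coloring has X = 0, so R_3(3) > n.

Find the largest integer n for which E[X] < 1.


We need C(n, 3) · 3^{1 − 3} < 1, i.e. C(n, 3) < 3^{3 − 1} = 9.
Check values of n near the boundary:
  n = 3: C(3, 3) = 1; 1 < 9? YES
  n = 4: C(4, 3) = 4; 4 < 9? YES
  n = 5: C(5, 3) = 10; 10 < 9? NO
The largest n with C(n, 3) < 9 is n = 4 (where E[X] = 4/9 ≈ 0.4444444). Hence R_3(3) > 4, i.e. R_3(3) ≥ 5.

Largest n = 4; hence R_3(3) > 4.


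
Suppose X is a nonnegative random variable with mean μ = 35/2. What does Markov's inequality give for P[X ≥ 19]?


μ = E[X] = 35/2, a = 19.
Markov: P[X ≥ 19] ≤ μ/a = (35/2)/19 = 35/38.
Numerically: ≈ 0.921053.
(Since a = 19 > μ = 17.500000, the bound 35/38 is < 1 and informative.)

P[X ≥ 19] ≤ 35/38 ≈ 0.921053.


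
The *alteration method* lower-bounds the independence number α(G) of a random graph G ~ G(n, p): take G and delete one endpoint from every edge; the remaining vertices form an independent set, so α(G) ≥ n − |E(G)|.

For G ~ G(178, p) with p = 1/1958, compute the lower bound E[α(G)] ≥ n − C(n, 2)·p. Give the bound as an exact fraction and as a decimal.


E[|E(G)|] = C(178, 2)·p = 15753 · (1/1958) = 177/22.
E[α(G)] ≥ n − E[|E(G)|] = 178 − 177/22 = 3739/22.
Numerically: ≈ 169.954545.
(This is only a lower bound; the true E[α(G)] may be larger.)

E[α(G)] ≥ 3739/22 ≈ 169.954545.


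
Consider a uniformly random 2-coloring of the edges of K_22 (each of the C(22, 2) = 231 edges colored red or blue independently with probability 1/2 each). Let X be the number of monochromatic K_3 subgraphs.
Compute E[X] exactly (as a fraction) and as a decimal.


Let X = Σ_S X_S over the C(22, 3) = 1540 subsets S of size 3, where X_S = 1 if the K_3 on S is monochromatic.
For a fixed S, the K_3 on S has C(3, 2) = 3 edges. P[all 3 edges red] = (1/2)^3, and likewise for blue, so P[monochromatic] = 2·(1/2)^3 = 2^{1 − 3} = 1/4.
By linearity: E[X] = C(22, 3) · 2^{1 − 3} = 1540 · 1/4 = 385.
Numerically: E[X] ≈ 385.0000.

E[X] = C(22,3)·2^(1−C(3,2)) = 385 ≈ 385.0000.


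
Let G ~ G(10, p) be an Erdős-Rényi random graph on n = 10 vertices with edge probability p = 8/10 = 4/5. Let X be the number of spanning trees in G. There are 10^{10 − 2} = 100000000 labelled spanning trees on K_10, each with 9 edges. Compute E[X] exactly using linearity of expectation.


K_10 has 10^{10 − 2} = 100000000 labelled spanning trees.
For each such spanning tree H, let X_H = 1 if all 9 edges of H are present in G. Then P[X_H = 1] = p^{9} = (4/5)^{9} = 262144/1953125.
Summing the indicators: E[X] = Σ_H E[X_H] = 100000000 · p^{9} = 100000000 · 262144/1953125 = 67108864/5.
Numerically: E[X] ≈ 1.34e+07.

E[X] = 100000000 · (4/5)^{9} = 67108864/5 ≈ 1.34e+07.


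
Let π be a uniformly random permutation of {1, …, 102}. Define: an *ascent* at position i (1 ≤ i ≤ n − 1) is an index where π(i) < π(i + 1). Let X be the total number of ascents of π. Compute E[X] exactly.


Write X = Σ X_I over i = 1, …, 101, with X_I the indicator of one ascent.
There are 101 indicators.
For each fixed i, the pair (π(i), π(i+1)) is a uniformly random ordered pair of distinct values from {1, …, 102}; by symmetry P[π(i) < π(i+1)] = 1/2.
By linearity: E[X] = 101 · (1/2) = (102 − 1) · (1/2) = 101/2 ≈ 50.500.

E[X] = 101/2 = 50.500.


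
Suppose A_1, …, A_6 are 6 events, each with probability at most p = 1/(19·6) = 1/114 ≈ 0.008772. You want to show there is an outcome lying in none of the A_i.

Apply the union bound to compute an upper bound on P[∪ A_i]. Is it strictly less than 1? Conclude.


Union bound: P[∪_{i=1}^{6} A_i] ≤ Σ_i P[A_i] ≤ 6·p = 6·(1/114) = 1/19.
Numerically: 1/19 ≈ 0.052632.
Is 1/19 < 1? YES.
Since P[∪ A_i] ≤ 1/19 < 1, the complement has P[∩ A_i^c] ≥ 1 − 1/19 = 18/19 > 0, so some outcome avoids every A_i.

6·p = 1/19 ≈ 0.052632; existence CERTIFIED by the union bound.


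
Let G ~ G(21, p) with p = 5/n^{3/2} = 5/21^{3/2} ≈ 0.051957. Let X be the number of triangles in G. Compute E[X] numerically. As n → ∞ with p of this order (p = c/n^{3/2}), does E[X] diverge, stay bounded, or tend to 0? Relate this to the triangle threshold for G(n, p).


Number of potential triangles: C(21, 3) = 1330.
Each occurs with probability p³ ≈ (0.051957)³ ≈ 1.4025656e-04.
By linearity: E[X] = C(21, 3)·p³ ≈ 1330 · 1.4025656e-04 ≈ 0.18654.
Since α = 3/2 > 1, p = c/n^{3/2} = o(1/n) is below the triangle threshold p ~ 1/n. Asymptotically E[X] ~ (c³/6)·n^{3(1−α)} = (5³/6)·n^{-1.5} → 0, so by Markov's inequality G has no triangles w.h.p.

E[X] ≈ 0.18654; in regime p = Θ(1/n^{3/2}) E[X] tends to 0 (below the triangle threshold p ~ 1/n).


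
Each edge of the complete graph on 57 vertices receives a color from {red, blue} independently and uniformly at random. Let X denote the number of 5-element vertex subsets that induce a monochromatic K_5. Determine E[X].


Let X = Σ_S X_S over the C(57, 5) = 4187106 subsets S of size 5, where X_S = 1 if the K_5 on S is monochromatic.
For a fixed S, the K_5 on S has C(5, 2) = 10 edges. P[all 10 edges red] = (1/2)^10, and likewise for blue, so P[monochromatic] = 2·(1/2)^10 = 2^{1 − 10} = 1/512.
Summing: E[X] = C(57, 5) · 2^{1 − 10} = 4187106 · 1/512 = 2093553/256.
Numerically: E[X] ≈ 8177.94141.

E[X] = C(57,5)·2^(1−C(5,2)) = 2093553/256 ≈ 8177.94141.


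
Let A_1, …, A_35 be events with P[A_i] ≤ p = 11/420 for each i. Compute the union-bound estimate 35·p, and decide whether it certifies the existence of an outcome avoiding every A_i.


Union bound: P[∪_{i=1}^{35} A_i] ≤ Σ_i P[A_i] ≤ 35·p = 35·(11/420) = 11/12.
Numerically: 11/12 ≈ 0.916667.
Is 11/12 < 1? YES.
Since P[∪ A_i] ≤ 11/12 < 1, the complement has P[∩ A_i^c] ≥ 1 − 11/12 = 1/12 > 0, so some outcome avoids every A_i.

35·p = 11/12 ≈ 0.916667; existence CERTIFIED by the union bound.


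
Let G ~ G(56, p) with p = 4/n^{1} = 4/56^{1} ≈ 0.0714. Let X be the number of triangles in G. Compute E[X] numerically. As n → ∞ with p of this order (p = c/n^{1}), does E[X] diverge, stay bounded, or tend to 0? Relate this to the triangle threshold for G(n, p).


Number of potential triangles: C(56, 3) = 27720.
Each occurs with probability p³ ≈ (0.0714)³ ≈ 3.64431e-04.
By linearity: E[X] = C(56, 3)·p³ ≈ 27720 · 3.64431e-04 ≈ 10.102.
Here α = 1, so p = 4/n is exactly at the triangle threshold p ~ 1/n. Asymptotically E[X] → c³/6 = 4³/6 = 32/3 ≈ 10.667, a bounded constant. In this regime the triangle count is asymptotically Poisson(c³/6).

E[X] ≈ 10.102; in regime p = Θ(1/n^{1}) E[X] stays bounded (at the triangle threshold p ~ 1/n).


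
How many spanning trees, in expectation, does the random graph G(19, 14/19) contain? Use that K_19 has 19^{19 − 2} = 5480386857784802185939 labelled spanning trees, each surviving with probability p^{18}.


K_19 has 19^{19 − 2} = 5480386857784802185939 labelled spanning trees.
For each such spanning tree H, let X_H = 1 if all 18 edges of H are present in G. Then P[X_H = 1] = p^{18} = (14/19)^{18} = 426878854210636742656/104127350297911241532841.
By linearity: E[X] = Σ_H E[X_H] = 5480386857784802185939 · p^{18} = 5480386857784802185939 · 426878854210636742656/104127350297911241532841 = 426878854210636742656/19.
Numerically: E[X] ≈ 2.2467e+19.

E[X] = 5480386857784802185939 · (14/19)^{18} = 426878854210636742656/19 ≈ 2.2467e+19.


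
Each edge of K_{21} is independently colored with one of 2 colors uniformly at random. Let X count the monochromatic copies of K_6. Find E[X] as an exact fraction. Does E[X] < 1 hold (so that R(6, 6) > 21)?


E[X] = C(21, 6) · 2^{1 − 15} = 54264 · 2^{−14} = 54264/16384.
As a reduced fraction: E[X] = 6783/2048 ≈ 3.3120.
Is E[X] < 1? NO.
Since E[X] ≥ 1, the first-moment bound is inconclusive at n = 21; it does NOT by itself certify R(6, 6) > 21.

E[X] = 6783/2048 ≈ 3.3120; E[X] ≥ 1; first-moment method inconclusive here.


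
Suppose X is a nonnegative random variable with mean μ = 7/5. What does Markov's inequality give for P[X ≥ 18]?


μ = E[X] = 7/5, a = 18.
Markov: P[X ≥ 18] ≤ μ/a = (7/5)/18 = 7/90.
Numerically: ≈ 0.07778.
(Since a = 18 > μ = 1.40000, the bound 7/90 is < 1 and informative.)

P[X ≥ 18] ≤ 7/90 ≈ 0.07778.


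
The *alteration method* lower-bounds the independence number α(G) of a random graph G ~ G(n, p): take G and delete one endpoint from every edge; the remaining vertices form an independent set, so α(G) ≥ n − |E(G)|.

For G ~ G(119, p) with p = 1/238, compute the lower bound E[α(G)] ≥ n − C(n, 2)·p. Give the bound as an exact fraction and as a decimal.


E[|E(G)|] = C(119, 2)·p = 7021 · (1/238) = 59/2.
E[α(G)] ≥ n − E[|E(G)|] = 119 − 59/2 = 179/2.
Numerically: ≈ 89.500.
(This is only a lower bound; the true E[α(G)] may be larger.)

E[α(G)] ≥ 179/2 ≈ 89.500.


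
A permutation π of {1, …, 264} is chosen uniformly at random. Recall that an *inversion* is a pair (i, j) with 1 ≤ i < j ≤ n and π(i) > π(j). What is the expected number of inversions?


Write X = Σ X_I over the C(264, 2) = 34716 pairs i < j, with X_I the indicator of one inversion.
There are 34716 indicators.
For each fixed pair i < j, the values π(i) and π(j) are two distinct elements of {1, …, 264} in uniformly random order; by symmetry P[π(i) > π(j)] = 1/2.
By linearity: E[X] = 34716 · (1/2) = C(264, 2) · (1/2) = 34716/2 = 17358 ≈ 17358.00000.

E[X] = 17358 = 17358.00000.


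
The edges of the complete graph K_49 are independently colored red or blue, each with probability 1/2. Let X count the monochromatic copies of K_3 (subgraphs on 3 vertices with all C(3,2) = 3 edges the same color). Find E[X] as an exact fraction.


Let X = Σ_S X_S over the C(49, 3) = 18424 subsets S of size 3, where X_S = 1 if the K_3 on S is monochromatic.
For a fixed S, the K_3 on S has C(3, 2) = 3 edges. P[all 3 edges red] = (1/2)^3, and likewise for blue, so P[monochromatic] = 2·(1/2)^3 = 2^{1 − 3} = 1/4.
Summing: E[X] = C(49, 3) · 2^{1 − 3} = 18424 · 1/4 = 4606.
Numerically: E[X] ≈ 4606.00000.

E[X] = C(49,3)·2^(1−C(3,2)) = 4606 ≈ 4606.00000.


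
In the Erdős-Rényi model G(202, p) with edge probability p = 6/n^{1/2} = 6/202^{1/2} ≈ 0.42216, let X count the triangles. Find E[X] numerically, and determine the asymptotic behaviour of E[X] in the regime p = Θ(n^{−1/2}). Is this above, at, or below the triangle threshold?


Number of potential triangles: C(202, 3) = 1353400.
Each occurs with probability p³ ≈ (0.42216)³ ≈ 7.5236173e-02.
By linearity: E[X] = C(202, 3)·p³ ≈ 1353400 · 7.5236173e-02 ≈ 101824.63667.
Since α = 1/2 < 1, p = c/n^{1/2} ≫ 1/n is above the triangle threshold p ~ 1/n. Asymptotically E[X] ~ (c³/6)·n^{3(1−α)} = (6³/6)·n^{1.5} → ∞; triangles are abundant w.h.p.

E[X] ≈ 101824.63667; in regime p = Θ(1/n^{1/2}) E[X] diverges (above the triangle threshold p ~ 1/n).


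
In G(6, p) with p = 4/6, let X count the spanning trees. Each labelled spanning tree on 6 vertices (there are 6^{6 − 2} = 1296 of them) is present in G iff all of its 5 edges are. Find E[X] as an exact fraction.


K_6 has 6^{6 − 2} = 1296 labelled spanning trees.
For each such spanning tree H, let X_H = 1 if all 5 edges of H are present in G. Then P[X_H = 1] = p^{5} = (2/3)^{5} = 32/243.
Summing the indicators: E[X] = Σ_H E[X_H] = 1296 · p^{5} = 1296 · 32/243 = 512/3.
Numerically: E[X] ≈ 170.7.

E[X] = 1296 · (2/3)^{5} = 512/3 ≈ 170.7.


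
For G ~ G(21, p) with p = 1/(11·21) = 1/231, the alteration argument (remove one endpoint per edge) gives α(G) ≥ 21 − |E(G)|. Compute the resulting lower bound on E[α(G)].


E[|E(G)|] = C(21, 2)·p = 210 · (1/231) = 10/11.
E[α(G)] ≥ n − E[|E(G)|] = 21 − 10/11 = 221/11.
Numerically: ≈ 20.0909.
(This is only a lower bound; the true E[α(G)] may be larger.)

E[α(G)] ≥ 221/11 ≈ 20.0909.


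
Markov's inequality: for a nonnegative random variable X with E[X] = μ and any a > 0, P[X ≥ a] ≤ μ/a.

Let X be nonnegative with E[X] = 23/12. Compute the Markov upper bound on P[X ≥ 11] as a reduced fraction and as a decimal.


μ = E[X] = 23/12, a = 11.
Markov: P[X ≥ 11] ≤ μ/a = (23/12)/11 = 23/132.
Numerically: ≈ 0.174242.
(Since a = 11 > μ = 1.916667, the bound 23/132 is < 1 and informative.)

P[X ≥ 11] ≤ 23/132 ≈ 0.174242.


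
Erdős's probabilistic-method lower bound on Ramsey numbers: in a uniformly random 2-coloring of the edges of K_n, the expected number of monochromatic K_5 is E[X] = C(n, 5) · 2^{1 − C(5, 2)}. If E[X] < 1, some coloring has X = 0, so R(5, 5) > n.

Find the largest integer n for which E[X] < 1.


We need C(n, 5) · 2^{1 − 10} < 1, i.e. C(n, 5) < 2^{10 − 1} = 512.
Check values of n near the boundary:
  n = 5: C(5, 5) = 1; 1 < 512? YES
  n = 6: C(6, 5) = 6; 6 < 512? YES
  n = 7: C(7, 5) = 21; 21 < 512? YES
  n = 8: C(8, 5) = 56; 56 < 512? YES
  n = 9: C(9, 5) = 126; 126 < 512? YES
  n = 10: C(10, 5) = 252; 252 < 512? YES
  n = 11: C(11, 5) = 462; 462 < 512? YES
  n = 12: C(12, 5) = 792; 792 < 512? NO
  n = 13: C(13, 5) = 1287; 1287 < 512? NO
  n = 14: C(14, 5) = 2002; 2002 < 512? NO
The largest n with C(n, 5) < 512 is n = 11 (where E[X] = 231/256 ≈ 0.90234). Hence R(5, 5) > 11, i.e. R(5, 5) ≥ 12.

Largest n = 11; hence R(5, 5) > 11.


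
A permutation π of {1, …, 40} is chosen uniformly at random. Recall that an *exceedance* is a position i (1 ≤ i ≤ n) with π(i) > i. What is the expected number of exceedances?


Write X = Σ_{i=1}^{40} X_i, where X_i = 1_{π(i) > i}.
For each fixed i, π(i) is uniform over {1, …, 40} (marginal of a uniform permutation), so P[π(i) > i] = (n − i)/n. Summing: Σ_{i=1}^{40} (n − i)/n = (0 + 1 + … + 39)/40 = 40(40 − 1)/(2·40) = (40 − 1)/2.
Hence E[X] = Σ_{i=1}^{40} (40 − i)/40 = 39/2 ≈ 19.500000.

E[X] = 39/2 = 19.500000.


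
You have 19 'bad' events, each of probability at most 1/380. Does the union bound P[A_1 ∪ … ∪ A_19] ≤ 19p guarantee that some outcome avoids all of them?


Union bound: P[∪_{i=1}^{19} A_i] ≤ Σ_i P[A_i] ≤ 19·p = 19·(1/380) = 1/20.
Numerically: 1/20 ≈ 0.050000.
Is 1/20 < 1? YES.
Since P[∪ A_i] ≤ 1/20 < 1, the complement has P[∩ A_i^c] ≥ 1 − 1/20 = 19/20 > 0, so some outcome avoids every A_i.

19·p = 1/20 ≈ 0.050000; existence CERTIFIED by the union bound.


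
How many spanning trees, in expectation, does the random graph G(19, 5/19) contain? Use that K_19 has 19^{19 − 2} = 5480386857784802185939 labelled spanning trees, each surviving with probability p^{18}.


K_19 has 19^{19 − 2} = 5480386857784802185939 labelled spanning trees.
For each such spanning tree H, let X_H = 1 if all 18 edges of H are present in G. Then P[X_H = 1] = p^{18} = (5/19)^{18} = 3814697265625/104127350297911241532841.
By linearity of expectation: E[X] = Σ_H E[X_H] = 5480386857784802185939 · p^{18} = 5480386857784802185939 · 3814697265625/104127350297911241532841 = 3814697265625/19.
Numerically: E[X] ≈ 2.01e+11.

E[X] = 5480386857784802185939 · (5/19)^{18} = 3814697265625/19 ≈ 2.01e+11.


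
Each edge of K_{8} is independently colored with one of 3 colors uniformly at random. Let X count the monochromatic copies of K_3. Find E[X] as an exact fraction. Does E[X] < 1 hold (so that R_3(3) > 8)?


E[X] = C(8, 3) · 3^{1 − 3} = 56 · 3^{−2} = 56/9.
As a reduced fraction: E[X] = 56/9 ≈ 6.222222.
Is E[X] < 1? NO.
Since E[X] ≥ 1, the first-moment bound is inconclusive at n = 8; it does NOT by itself certify R_3(3) > 8.

E[X] = 56/9 ≈ 6.222222; E[X] ≥ 1; first-moment method inconclusive here.


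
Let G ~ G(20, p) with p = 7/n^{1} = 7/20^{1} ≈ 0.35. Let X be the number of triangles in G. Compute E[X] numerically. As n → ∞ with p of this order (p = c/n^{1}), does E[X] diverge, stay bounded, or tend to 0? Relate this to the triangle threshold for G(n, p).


Number of potential triangles: C(20, 3) = 1140.
Each occurs with probability p³ ≈ (0.35)³ ≈ 4.28750000e-02.
By linearity: E[X] = C(20, 3)·p³ ≈ 1140 · 4.28750000e-02 ≈ 48.877500.
Here α = 1, so p = 7/n is exactly at the triangle threshold p ~ 1/n. Asymptotically E[X] → c³/6 = 7³/6 = 343/6 ≈ 57.166667, a bounded constant. In this regime the triangle count is asymptotically Poisson(c³/6).

E[X] ≈ 48.877500; in regime p = Θ(1/n^{1}) E[X] stays bounded (at the triangle threshold p ~ 1/n).


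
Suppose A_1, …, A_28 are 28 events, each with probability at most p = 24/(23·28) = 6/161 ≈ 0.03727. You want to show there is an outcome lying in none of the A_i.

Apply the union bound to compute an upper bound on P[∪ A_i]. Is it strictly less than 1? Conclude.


Union bound: P[∪_{i=1}^{28} A_i] ≤ Σ_i P[A_i] ≤ 28·p = 28·(6/161) = 24/23.
Numerically: 24/23 ≈ 1.04348.
Is 24/23 < 1? NO.
Since the bound 24/23 is ≥ 1, the union bound is uninformative here; it does NOT by itself certify existence.

28·p = 24/23 ≈ 1.04348; existence NOT certified by the union bound.


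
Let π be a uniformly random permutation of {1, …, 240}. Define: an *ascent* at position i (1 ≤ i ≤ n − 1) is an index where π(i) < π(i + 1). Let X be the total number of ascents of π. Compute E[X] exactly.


Write X = Σ X_I over i = 1, …, 239, with X_I the indicator of one ascent.
There are 239 indicators.
For each fixed i, the pair (π(i), π(i+1)) is a uniformly random ordered pair of distinct values from {1, …, 240}; by symmetry P[π(i) < π(i+1)] = 1/2.
By linearity: E[X] = 239 · (1/2) = (240 − 1) · (1/2) = 239/2 ≈ 119.5000.

E[X] = 239/2 = 119.5000.


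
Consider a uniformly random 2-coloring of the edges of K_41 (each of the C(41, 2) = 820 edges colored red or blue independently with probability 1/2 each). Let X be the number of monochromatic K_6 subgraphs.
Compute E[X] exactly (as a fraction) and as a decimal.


Let X = Σ_S X_S over the C(41, 6) = 4496388 subsets S of size 6, where X_S = 1 if the K_6 on S is monochromatic.
For a fixed S, the K_6 on S has C(6, 2) = 15 edges. P[all 15 edges red] = (1/2)^15, and likewise for blue, so P[monochromatic] = 2·(1/2)^15 = 2^{1 − 15} = 1/16384.
By linearity of expectation: E[X] = C(41, 6) · 2^{1 − 15} = 4496388 · 1/16384 = 1124097/4096.
Numerically: E[X] ≈ 274.437744.

E[X] = C(41,6)·2^(1−C(6,2)) = 1124097/4096 ≈ 274.437744.


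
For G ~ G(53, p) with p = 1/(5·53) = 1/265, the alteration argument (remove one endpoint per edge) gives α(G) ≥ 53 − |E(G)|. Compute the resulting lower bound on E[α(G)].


E[|E(G)|] = C(53, 2)·p = 1378 · (1/265) = 26/5.
E[α(G)] ≥ n − E[|E(G)|] = 53 − 26/5 = 239/5.
Numerically: ≈ 47.80000.
(This is only a lower bound; the true E[α(G)] may be larger.)

E[α(G)] ≥ 239/5 ≈ 47.80000.


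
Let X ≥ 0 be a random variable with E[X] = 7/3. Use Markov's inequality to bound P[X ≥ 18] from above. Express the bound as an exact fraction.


μ = E[X] = 7/3, a = 18.
Markov: P[X ≥ 18] ≤ μ/a = (7/3)/18 = 7/54.
Numerically: ≈ 0.130.
(Since a = 18 > μ = 2.333, the bound 7/54 is < 1 and informative.)

P[X ≥ 18] ≤ 7/54 ≈ 0.130.


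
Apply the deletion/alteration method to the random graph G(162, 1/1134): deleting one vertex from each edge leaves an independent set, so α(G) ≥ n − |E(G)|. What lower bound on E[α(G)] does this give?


E[|E(G)|] = C(162, 2)·p = 13041 · (1/1134) = 23/2.
E[α(G)] ≥ n − E[|E(G)|] = 162 − 23/2 = 301/2.
Numerically: ≈ 150.5000.
(This is only a lower bound; the true E[α(G)] may be larger.)

E[α(G)] ≥ 301/2 ≈ 150.5000.


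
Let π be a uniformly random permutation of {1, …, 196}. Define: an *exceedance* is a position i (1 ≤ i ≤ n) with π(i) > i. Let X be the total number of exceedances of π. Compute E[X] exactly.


Write X = Σ_{i=1}^{196} X_i, where X_i = 1_{π(i) > i}.
For each fixed i, π(i) is uniform over {1, …, 196} (marginal of a uniform permutation), so P[π(i) > i] = (n − i)/n. Summing: Σ_{i=1}^{196} (n − i)/n = (0 + 1 + … + 195)/196 = 196(196 − 1)/(2·196) = (196 − 1)/2.
Hence E[X] = Σ_{i=1}^{196} (196 − i)/196 = 195/2 ≈ 97.500.

E[X] = 195/2 = 97.500.


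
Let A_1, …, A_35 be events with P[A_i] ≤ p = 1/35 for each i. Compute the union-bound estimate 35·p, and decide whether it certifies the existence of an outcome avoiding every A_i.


Union bound: P[∪_{i=1}^{35} A_i] ≤ Σ_i P[A_i] ≤ 35·p = 35·(1/35) = 1.
Numerically: 1 ≈ 1.00000.
Is 1 < 1? NO.
Since the bound 1 is ≥ 1, the union bound is uninformative here; it does NOT by itself certify existence.

35·p = 1 ≈ 1.00000; existence NOT certified by the union bound.


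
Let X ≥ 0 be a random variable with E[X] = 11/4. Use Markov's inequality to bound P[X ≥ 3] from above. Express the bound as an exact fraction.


μ = E[X] = 11/4, a = 3.
Markov: P[X ≥ 3] ≤ μ/a = (11/4)/3 = 11/12.
Numerically: ≈ 0.91667.
(Since a = 3 > μ = 2.75000, the bound 11/12 is < 1 and informative.)

P[X ≥ 3] ≤ 11/12 ≈ 0.91667.


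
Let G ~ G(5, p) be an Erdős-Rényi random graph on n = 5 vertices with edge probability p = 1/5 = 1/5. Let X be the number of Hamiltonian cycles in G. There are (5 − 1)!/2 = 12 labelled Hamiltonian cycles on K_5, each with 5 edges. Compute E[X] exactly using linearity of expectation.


K_5 has (5 − 1)!/2 = 12 labelled Hamiltonian cycles.
For each such Hamiltonian cycle H, let X_H = 1 if all 5 edges of H are present in G. Then P[X_H = 1] = p^{5} = (1/5)^{5} = 1/3125.
Summing the indicators: E[X] = Σ_H E[X_H] = 12 · p^{5} = 12 · 1/3125 = 12/3125.
Numerically: E[X] ≈ 0.00384.

E[X] = 12 · (1/5)^{5} = 12/3125 ≈ 0.00384.


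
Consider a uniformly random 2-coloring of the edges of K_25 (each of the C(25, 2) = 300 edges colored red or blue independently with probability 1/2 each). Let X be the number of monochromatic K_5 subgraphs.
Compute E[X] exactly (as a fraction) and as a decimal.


Let X = Σ_S X_S over the C(25, 5) = 53130 subsets S of size 5, where X_S = 1 if the K_5 on S is monochromatic.
For a fixed S, the K_5 on S has C(5, 2) = 10 edges. P[all 10 edges red] = (1/2)^10, and likewise for blue, so P[monochromatic] = 2·(1/2)^10 = 2^{1 − 10} = 1/512.
By linearity of expectation: E[X] = C(25, 5) · 2^{1 − 10} = 53130 · 1/512 = 26565/256.
Numerically: E[X] ≈ 103.76953.

E[X] = C(25,5)·2^(1−C(5,2)) = 26565/256 ≈ 103.76953.


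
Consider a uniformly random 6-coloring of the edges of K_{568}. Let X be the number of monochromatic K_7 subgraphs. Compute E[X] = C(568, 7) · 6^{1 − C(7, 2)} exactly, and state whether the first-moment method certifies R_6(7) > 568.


E[X] = C(568, 7) · 6^{1 − 21} = 3646611956239704 · 6^{−20} = 3646611956239704/3656158440062976.
As a reduced fraction: E[X] = 16882462760369/16926659444736 ≈ 0.9974.
Is E[X] < 1? YES.
Since E[X] < 1, there exists a 6-coloring of K_{568} with no monochromatic K_7; hence R_6(7) > 568.

E[X] = 16882462760369/16926659444736 ≈ 0.9974; E[X] < 1, so R_6(7) > 568.
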